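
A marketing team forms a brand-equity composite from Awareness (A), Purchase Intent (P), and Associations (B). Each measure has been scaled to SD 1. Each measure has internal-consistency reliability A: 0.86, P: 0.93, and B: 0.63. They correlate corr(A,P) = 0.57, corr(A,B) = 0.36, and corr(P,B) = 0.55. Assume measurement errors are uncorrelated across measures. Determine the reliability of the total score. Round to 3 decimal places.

Var(A+P+B) = 3 + 2·[0.57 + 0.36 + 0.55] = 3 + 2.96 = 5.96.
With uncorrelated errors the cross-covariances are all true-score covariance, so they carry over unchanged; only the diagonal terms shrink to ρᵢσᵢ².
True-score variance = [0.86 + 0.93 + 0.63] + 2.96 = 2.42 + 2.96 = 5.38.
Reliability = 5.38 / 5.96 = 0.903.

0.903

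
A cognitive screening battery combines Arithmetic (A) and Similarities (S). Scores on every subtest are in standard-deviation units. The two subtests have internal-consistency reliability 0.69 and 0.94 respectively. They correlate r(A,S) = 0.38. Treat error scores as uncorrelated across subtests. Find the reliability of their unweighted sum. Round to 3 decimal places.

Var(A+S) = 2 + 2·[0.38] = 2 + 0.76 = 2.76.
Under uncorrelated errors the observed covariances equal the true-score covariances, so only the own-variance terms attenuate.
True-score variance = [0.69 + 0.94] + 0.76 = 1.63 + 0.76 = 2.39.
Reliability = 2.39 / 2.76 = 0.866.

0.866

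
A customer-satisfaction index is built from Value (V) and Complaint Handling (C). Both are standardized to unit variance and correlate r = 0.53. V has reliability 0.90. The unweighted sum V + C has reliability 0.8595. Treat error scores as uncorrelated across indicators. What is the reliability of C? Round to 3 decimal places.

Var(V+C) = 2 + 2·0.53 = 3.060.
True-score variance = ρ_V + ρ_C + 2·0.53, so 0.8595 = (0.90 + ρ_C + 1.06) / 3.060.
ρ_C = 0.8595·3.060 − 0.90 − 1.06 = 0.670.

0.670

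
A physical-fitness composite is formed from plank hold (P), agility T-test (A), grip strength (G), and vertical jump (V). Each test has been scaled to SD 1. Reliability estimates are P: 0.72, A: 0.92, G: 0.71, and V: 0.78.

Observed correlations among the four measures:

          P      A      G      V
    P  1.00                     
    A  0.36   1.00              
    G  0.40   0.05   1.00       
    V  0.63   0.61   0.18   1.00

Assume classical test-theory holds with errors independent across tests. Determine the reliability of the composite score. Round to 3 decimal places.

Var(P+A+G+V) = 4 + 2·[0.36 + 0.40 + 0.63 + 0.05 + 0.61 + 0.18] = 4 + 4.46 = 8.46.
Because errors are independent across components, Cov(Tᵢ,Tⱼ) = Cov(Xᵢ,Xⱼ); the off-diagonal part of the true-score variance is the same as above.
True-score variance = [0.72 + 0.92 + 0.71 + 0.78] + 4.46 = 3.13 + 4.46 = 7.59.
Reliability = 7.59 / 8.46 = 0.897.

0.897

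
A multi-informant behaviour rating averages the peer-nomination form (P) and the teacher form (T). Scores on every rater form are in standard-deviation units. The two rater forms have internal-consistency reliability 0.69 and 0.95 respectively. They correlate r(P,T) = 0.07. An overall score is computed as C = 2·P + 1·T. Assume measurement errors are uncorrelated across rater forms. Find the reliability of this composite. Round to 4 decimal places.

Var(C) = 2² + 1 + 2·[2·0.07] = 5 + 0.28 = 5.28.
With uncorrelated errors the cross-covariances are all true-score covariance, so they carry over unchanged; only the diagonal terms shrink to ρᵢσᵢ².
True-score variance = [2²·0.69 + 0.95] + 0.28 = 3.71 + 0.28 = 3.99.
Reliability = 3.99 / 5.28 = 0.7557.

0.7557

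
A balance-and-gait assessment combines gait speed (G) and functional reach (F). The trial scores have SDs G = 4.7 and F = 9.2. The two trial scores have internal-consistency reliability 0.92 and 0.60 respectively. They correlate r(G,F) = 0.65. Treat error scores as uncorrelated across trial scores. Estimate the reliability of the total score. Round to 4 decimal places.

0.7814

Var(G+F) = 4.7² + 9.2² + 2·[4.7·9.2·0.65] = 106.73 + 56.212 = 162.942.
With uncorrelated errors the cross-covariances are all true-score covariance, so they carry over unchanged; only the diagonal terms shrink to ρᵢσᵢ².
True-score variance = [4.7²·0.92 + 9.2²·0.60] + 56.212 = 71.1068 + 56.212 = 127.319.
Reliability = 127.319 / 162.942 = 0.7814.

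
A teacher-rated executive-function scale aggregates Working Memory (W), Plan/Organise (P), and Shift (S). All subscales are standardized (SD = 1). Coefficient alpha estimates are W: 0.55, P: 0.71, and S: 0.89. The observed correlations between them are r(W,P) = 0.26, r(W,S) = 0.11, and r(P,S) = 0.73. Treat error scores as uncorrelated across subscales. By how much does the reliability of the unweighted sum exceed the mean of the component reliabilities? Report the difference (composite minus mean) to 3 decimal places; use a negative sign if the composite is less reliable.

0.120

Var(sum) = 3 + 2.2 = 5.2; true-score variance = 2.15 + 2.2 = 4.35; composite reliability = 0.8365.
Mean component reliability = 0.7167.
Difference = 0.8365 − 0.7167 = 0.120.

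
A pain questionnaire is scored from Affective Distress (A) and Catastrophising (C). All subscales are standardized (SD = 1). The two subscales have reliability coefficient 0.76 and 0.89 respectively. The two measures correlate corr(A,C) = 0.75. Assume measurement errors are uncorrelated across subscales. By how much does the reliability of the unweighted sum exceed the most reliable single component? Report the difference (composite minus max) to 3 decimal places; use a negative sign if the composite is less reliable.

0.010

Var(sum) = 2 + 1.5 = 3.5; true-score variance = 1.65 + 1.5 = 3.15; composite reliability = 0.9000.
Max component reliability = 0.8900.
Difference = 0.9000 − 0.8900 = 0.010.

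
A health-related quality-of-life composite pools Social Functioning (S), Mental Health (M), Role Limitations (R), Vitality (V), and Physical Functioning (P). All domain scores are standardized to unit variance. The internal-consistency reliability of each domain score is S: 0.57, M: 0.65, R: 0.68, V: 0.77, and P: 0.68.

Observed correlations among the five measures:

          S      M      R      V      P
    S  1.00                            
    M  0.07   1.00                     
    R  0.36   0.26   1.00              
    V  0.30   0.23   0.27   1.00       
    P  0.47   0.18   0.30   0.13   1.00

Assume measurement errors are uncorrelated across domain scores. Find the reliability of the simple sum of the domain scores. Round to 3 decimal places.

Var(S+M+R+V+P) = 5 + 2·[0.07 + 0.36 + 0.30 + 0.47 + 0.26 + 0.23 + 0.18 + 0.27 + 0.30 + 0.13] = 5 + 5.14 = 10.14.
With uncorrelated errors the cross-covariances are all true-score covariance, so they carry over unchanged; only the diagonal terms shrink to ρᵢσᵢ².
True-score variance = [0.57 + 0.65 + 0.68 + 0.77 + 0.68] + 5.14 = 3.35 + 5.14 = 8.49.
Reliability = 8.49 / 10.14 = 0.837.

0.837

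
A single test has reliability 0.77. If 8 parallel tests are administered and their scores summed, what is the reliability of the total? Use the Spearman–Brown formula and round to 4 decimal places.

0.9640

ρ_k = kρ / (1 + (k−1)ρ) = 8·0.77 / (1 + 7·0.77) = 6.160 / 6.390 = 0.9640.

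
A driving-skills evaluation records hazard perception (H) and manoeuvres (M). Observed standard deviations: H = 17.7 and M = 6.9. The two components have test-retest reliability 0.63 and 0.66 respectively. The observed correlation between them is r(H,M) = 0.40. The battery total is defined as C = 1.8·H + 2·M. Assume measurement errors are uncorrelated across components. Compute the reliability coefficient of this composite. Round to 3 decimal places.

0.717

Var(C) = 1.8²·17.7² + 2²·6.9² + 2·[3.6·17.7·6.9·0.40] = 1205.5 + 351.734 = 1557.23.
With uncorrelated errors the cross-covariances are all true-score covariance, so they carry over unchanged; only the diagonal terms shrink to ρᵢσᵢ².
True-score variance = [1.8²·17.7²·0.63 + 2²·6.9²·0.66] + 351.734 = 765.178 + 351.734 = 1116.91.
Reliability = 1116.91 / 1557.23 = 0.717.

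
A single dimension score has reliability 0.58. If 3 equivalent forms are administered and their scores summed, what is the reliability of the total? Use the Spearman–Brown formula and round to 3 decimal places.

0.806

ρ_k = kρ / (1 + (k−1)ρ) = 3·0.58 / (1 + 2·0.58) = 1.740 / 2.160 = 0.806.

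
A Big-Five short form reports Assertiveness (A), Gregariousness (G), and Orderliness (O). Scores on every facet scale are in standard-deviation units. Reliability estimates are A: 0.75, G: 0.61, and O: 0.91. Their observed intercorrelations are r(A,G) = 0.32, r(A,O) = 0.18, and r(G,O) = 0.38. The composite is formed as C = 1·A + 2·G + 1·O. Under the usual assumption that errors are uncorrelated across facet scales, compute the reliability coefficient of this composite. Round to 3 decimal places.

0.793

Var(C) = 1 + 2² + 1 + 2·[2·0.32 + 0.18 + 2·0.38] = 6 + 3.16 = 9.16.
With uncorrelated errors the cross-covariances are all true-score covariance, so they carry over unchanged; only the diagonal terms shrink to ρᵢσᵢ².
True-score variance = [0.75 + 2²·0.61 + 0.91] + 3.16 = 4.1 + 3.16 = 7.26.
Reliability = 7.26 / 9.16 = 0.793.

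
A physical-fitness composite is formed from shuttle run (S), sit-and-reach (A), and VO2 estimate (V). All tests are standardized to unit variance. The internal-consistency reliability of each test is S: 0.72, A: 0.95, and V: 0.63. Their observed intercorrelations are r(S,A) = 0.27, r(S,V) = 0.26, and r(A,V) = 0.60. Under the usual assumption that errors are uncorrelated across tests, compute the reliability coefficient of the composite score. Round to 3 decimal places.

0.867

Var(S+A+V) = 3 + 2·[0.27 + 0.26 + 0.60] = 3 + 2.26 = 5.26.
With uncorrelated errors the cross-covariances are all true-score covariance, so they carry over unchanged; only the diagonal terms shrink to ρᵢσᵢ².
True-score variance = [0.72 + 0.95 + 0.63] + 2.26 = 2.3 + 2.26 = 4.56.
Reliability = 4.56 / 5.26 = 0.867.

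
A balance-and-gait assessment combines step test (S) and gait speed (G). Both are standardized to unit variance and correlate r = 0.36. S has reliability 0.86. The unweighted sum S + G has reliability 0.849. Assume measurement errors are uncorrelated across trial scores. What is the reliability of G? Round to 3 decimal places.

0.729

Var(S+G) = 2 + 2·0.36 = 2.720.
True-score variance = ρ_S + ρ_G + 2·0.36, so 0.849 = (0.86 + ρ_G + 0.72) / 2.720.
ρ_G = 0.849·2.720 − 0.86 − 0.72 = 0.729.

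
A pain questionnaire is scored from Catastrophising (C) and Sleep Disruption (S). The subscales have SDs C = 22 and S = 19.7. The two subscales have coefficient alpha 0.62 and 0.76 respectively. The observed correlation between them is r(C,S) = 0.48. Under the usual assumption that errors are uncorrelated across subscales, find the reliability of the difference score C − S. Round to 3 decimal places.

Var(C−S) = 22² + 19.7² − 2·22·19.7·0.48 = 872.09 − 416.064 = 456.026.
Under uncorrelated errors the observed covariances equal the true-score covariances, so only the own-variance terms attenuate.
True-score variance = [22²·0.62 + 19.7²·0.76] − 416.064 = 595.028 − 416.064 = 178.964.
Reliability = 178.964 / 456.026 = 0.392.

0.392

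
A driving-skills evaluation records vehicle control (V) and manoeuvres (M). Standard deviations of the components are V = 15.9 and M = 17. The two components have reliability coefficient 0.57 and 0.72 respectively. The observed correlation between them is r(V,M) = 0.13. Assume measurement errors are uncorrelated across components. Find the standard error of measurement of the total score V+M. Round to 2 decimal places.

13.77

Var(total) = 541.81 + 70.278 = 612.088.
True-score variance = 352.182 + 70.278 = 422.46, so reliability = 0.6902.
Error variance = 612.088 − 422.46 = 189.628; SEM = √189.628 = 13.77.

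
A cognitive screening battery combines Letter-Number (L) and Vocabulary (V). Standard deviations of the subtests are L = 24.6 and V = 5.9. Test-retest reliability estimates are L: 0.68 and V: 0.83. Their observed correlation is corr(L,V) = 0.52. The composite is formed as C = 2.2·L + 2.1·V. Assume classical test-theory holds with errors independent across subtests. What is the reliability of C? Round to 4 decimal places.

0.7451

Var(C) = 2.2²·24.6² + 2.1²·5.9² + 2·[4.62·24.6·5.9·0.52] = 3082.49 + 697.369 = 3779.86.
With uncorrelated errors the cross-covariances are all true-score covariance, so they carry over unchanged; only the diagonal terms shrink to ρᵢσᵢ².
True-score variance = [2.2²·24.6²·0.68 + 2.1²·5.9²·0.83] + 697.369 = 2119.12 + 697.369 = 2816.49.
Reliability = 2816.49 / 3779.86 = 0.7451.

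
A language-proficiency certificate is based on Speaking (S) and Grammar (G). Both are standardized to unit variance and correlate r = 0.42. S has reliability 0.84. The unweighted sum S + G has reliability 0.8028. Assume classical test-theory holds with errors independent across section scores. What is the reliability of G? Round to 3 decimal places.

0.600

Var(S+G) = 2 + 2·0.42 = 2.840.
True-score variance = ρ_S + ρ_G + 2·0.42, so 0.8028 = (0.84 + ρ_G + 0.84) / 2.840.
ρ_G = 0.8028·2.840 − 0.84 − 0.84 = 0.600.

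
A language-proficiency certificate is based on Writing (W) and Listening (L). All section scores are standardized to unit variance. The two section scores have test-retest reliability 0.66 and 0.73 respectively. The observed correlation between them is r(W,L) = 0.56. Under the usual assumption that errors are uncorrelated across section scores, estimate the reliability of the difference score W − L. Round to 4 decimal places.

Var(W−L) = 1 + 1 − 2·0.56 = 2 − 1.12 = 0.88.
Under uncorrelated errors the observed covariances equal the true-score covariances, so only the own-variance terms attenuate.
True-score variance = [0.66 + 0.73] − 1.12 = 1.39 − 1.12 = 0.27.
Reliability = 0.27 / 0.88 = 0.3068.

0.3068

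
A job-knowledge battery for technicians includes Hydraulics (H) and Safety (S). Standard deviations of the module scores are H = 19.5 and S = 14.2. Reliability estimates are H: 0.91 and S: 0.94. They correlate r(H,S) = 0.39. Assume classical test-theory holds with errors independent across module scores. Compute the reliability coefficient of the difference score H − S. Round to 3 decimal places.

Var(H−S) = 19.5² + 14.2² − 2·19.5·14.2·0.39 = 581.89 − 215.982 = 365.908.
Because errors are independent across components, Cov(Tᵢ,Tⱼ) = Cov(Xᵢ,Xⱼ); the off-diagonal part of the true-score variance is the same as above.
True-score variance = [19.5²·0.91 + 14.2²·0.94] − 215.982 = 535.569 − 215.982 = 319.587.
Reliability = 319.587 / 365.908 = 0.873.

0.873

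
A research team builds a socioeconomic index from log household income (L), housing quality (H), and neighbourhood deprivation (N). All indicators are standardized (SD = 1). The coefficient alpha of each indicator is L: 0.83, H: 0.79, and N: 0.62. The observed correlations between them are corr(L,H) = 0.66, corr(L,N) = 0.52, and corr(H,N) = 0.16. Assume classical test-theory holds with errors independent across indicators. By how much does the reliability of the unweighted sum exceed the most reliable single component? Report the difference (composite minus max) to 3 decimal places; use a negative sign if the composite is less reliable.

0.036

Var(sum) = 3 + 2.68 = 5.68; true-score variance = 2.24 + 2.68 = 4.92; composite reliability = 0.8662.
Max component reliability = 0.8300.
Difference = 0.8662 − 0.8300 = 0.036.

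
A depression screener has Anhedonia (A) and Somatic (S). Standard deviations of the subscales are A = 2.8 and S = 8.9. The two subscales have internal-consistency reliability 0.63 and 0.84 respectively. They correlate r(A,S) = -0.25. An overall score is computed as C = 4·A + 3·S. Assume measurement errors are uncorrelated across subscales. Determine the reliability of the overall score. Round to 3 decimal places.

Var(C) = 4²·2.8² + 3²·8.9² + 2·[12·2.8·8.9·(-0.25)] = 838.33 − 149.52 = 688.81.
With uncorrelated errors the cross-covariances are all true-score covariance, so they carry over unchanged; only the diagonal terms shrink to ρᵢσᵢ².
True-score variance = [4²·2.8²·0.63 + 3²·8.9²·0.84] − 149.52 = 677.855 − 149.52 = 528.335.
Reliability = 528.335 / 688.81 = 0.767.

0.767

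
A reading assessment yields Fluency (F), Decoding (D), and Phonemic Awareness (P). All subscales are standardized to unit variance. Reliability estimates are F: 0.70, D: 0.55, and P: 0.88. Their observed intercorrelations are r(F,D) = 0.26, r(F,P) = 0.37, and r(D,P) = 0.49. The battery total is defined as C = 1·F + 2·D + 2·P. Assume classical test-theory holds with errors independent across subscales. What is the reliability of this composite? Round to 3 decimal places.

Var(C) = 1 + 2² + 2² + 2·[2·0.26 + 2·0.37 + 4·0.49] = 9 + 6.44 = 15.44.
Because errors are independent across components, Cov(Tᵢ,Tⱼ) = Cov(Xᵢ,Xⱼ); the off-diagonal part of the true-score variance is the same as above.
True-score variance = [0.70 + 2²·0.55 + 2²·0.88] + 6.44 = 6.42 + 6.44 = 12.86.
Reliability = 12.86 / 15.44 = 0.833.

0.833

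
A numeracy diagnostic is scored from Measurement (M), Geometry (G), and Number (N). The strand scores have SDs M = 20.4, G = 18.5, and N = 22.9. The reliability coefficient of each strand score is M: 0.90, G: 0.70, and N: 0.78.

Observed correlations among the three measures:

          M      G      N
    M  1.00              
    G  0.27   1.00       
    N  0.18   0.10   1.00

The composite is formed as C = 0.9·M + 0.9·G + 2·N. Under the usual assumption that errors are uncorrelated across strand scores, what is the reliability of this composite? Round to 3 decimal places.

0.826

Var(C) = 0.9²·20.4² + 0.9²·18.5² + 2²·22.9² + 2·[0.81·20.4·18.5·0.27 + 1.8·20.4·22.9·0.18 + 1.8·18.5·22.9·0.10] = 2711.95 + 620.308 = 3332.26.
Under uncorrelated errors the observed covariances equal the true-score covariances, so only the own-variance terms attenuate.
True-score variance = [0.9²·20.4²·0.90 + 0.9²·18.5²·0.70 + 2²·22.9²·0.78] + 620.308 = 2133.6 + 620.308 = 2753.9.
Reliability = 2753.9 / 3332.26 = 0.826.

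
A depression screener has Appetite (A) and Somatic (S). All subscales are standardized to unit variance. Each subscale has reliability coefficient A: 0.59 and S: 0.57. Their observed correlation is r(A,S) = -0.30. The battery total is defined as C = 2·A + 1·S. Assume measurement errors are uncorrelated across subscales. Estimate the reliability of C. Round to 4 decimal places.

Var(C) = 2² + 1 + 2·[2·(-0.30)] = 5 − 1.2 = 3.8.
Under uncorrelated errors the observed covariances equal the true-score covariances, so only the own-variance terms attenuate.
True-score variance = [2²·0.59 + 0.57] − 1.2 = 2.93 − 1.2 = 1.73.
Reliability = 1.73 / 3.8 = 0.4553.

0.4553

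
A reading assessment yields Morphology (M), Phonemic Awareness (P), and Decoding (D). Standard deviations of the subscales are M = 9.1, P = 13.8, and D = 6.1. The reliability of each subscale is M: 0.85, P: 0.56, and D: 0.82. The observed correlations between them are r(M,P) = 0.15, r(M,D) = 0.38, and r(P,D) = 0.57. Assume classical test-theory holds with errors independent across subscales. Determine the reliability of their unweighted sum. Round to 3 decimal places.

0.788

Var(M+P+D) = 9.1² + 13.8² + 6.1² + 2·[9.1·13.8·0.15 + 9.1·6.1·0.38 + 13.8·6.1·0.57] = 310.46 + 175.827 = 486.287.
Under uncorrelated errors the observed covariances equal the true-score covariances, so only the own-variance terms attenuate.
True-score variance = [9.1²·0.85 + 13.8²·0.56 + 6.1²·0.82] + 175.827 = 207.547 + 175.827 = 383.374.
Reliability = 383.374 / 486.287 = 0.788.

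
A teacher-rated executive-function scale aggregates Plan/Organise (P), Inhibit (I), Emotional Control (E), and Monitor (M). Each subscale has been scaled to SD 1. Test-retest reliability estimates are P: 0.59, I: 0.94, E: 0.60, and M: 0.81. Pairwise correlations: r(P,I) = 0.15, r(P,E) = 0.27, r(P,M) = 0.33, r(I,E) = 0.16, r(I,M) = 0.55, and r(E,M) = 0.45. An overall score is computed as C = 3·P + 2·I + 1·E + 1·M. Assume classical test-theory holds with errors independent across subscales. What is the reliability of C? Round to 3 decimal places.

0.813

Var(C) = 3² + 2² + 1 + 1 + 2·[6·0.15 + 3·0.27 + 3·0.33 + 2·0.16 + 2·0.55 + 0.45] = 15 + 9.14 = 24.14.
Under uncorrelated errors the observed covariances equal the true-score covariances, so only the own-variance terms attenuate.
True-score variance = [3²·0.59 + 2²·0.94 + 0.60 + 0.81] + 9.14 = 10.48 + 9.14 = 19.62.
Reliability = 19.62 / 24.14 = 0.813.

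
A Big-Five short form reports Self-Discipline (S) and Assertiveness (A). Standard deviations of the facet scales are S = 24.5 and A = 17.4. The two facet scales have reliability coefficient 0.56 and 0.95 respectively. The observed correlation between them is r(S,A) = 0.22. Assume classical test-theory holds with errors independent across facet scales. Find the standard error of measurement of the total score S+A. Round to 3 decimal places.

16.711

Var(total) = 903.01 + 187.572 = 1090.58.
True-score variance = 623.762 + 187.572 = 811.334, so reliability = 0.7439.
Error variance = 1090.58 − 811.334 = 279.248; SEM = √279.248 = 16.711.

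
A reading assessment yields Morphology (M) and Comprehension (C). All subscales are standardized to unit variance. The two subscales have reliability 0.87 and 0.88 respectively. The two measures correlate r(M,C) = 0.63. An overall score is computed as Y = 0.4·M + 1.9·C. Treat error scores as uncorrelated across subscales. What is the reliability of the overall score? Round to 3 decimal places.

Var(Y) = 0.4² + 1.9² + 2·[0.76·0.63] = 3.77 + 0.9576 = 4.7276.
Because errors are independent across components, Cov(Tᵢ,Tⱼ) = Cov(Xᵢ,Xⱼ); the off-diagonal part of the true-score variance is the same as above.
True-score variance = [0.4²·0.87 + 1.9²·0.88] + 0.9576 = 3.316 + 0.9576 = 4.2736.
Reliability = 4.2736 / 4.7276 = 0.904.

0.904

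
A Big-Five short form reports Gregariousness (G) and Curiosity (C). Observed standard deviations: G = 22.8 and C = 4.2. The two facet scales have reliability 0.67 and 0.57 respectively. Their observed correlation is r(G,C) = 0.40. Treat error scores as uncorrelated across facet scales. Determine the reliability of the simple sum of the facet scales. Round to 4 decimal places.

Var(G+C) = 22.8² + 4.2² + 2·[22.8·4.2·0.40] = 537.48 + 76.608 = 614.088.
With uncorrelated errors the cross-covariances are all true-score covariance, so they carry over unchanged; only the diagonal terms shrink to ρᵢσᵢ².
True-score variance = [22.8²·0.67 + 4.2²·0.57] + 76.608 = 358.348 + 76.608 = 434.956.
Reliability = 434.956 / 614.088 = 0.7083.

0.7083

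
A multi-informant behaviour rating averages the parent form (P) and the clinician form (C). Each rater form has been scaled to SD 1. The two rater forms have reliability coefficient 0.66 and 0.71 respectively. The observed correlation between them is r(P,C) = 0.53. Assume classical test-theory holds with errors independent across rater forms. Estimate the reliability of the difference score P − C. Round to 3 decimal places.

0.330

Var(P−C) = 1 + 1 − 2·0.53 = 2 − 1.06 = 0.94.
Because errors are independent across components, Cov(Tᵢ,Tⱼ) = Cov(Xᵢ,Xⱼ); the off-diagonal part of the true-score variance is the same as above.
True-score variance = [0.66 + 0.71] − 1.06 = 1.37 − 1.06 = 0.31.
Reliability = 0.31 / 0.94 = 0.330.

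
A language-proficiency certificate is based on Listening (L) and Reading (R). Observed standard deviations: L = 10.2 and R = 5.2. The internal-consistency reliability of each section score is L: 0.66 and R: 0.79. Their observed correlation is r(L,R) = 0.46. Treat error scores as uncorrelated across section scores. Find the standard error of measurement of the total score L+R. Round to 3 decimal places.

Var(total) = 131.08 + 48.7968 = 179.877.
True-score variance = 90.028 + 48.7968 = 138.825, so reliability = 0.7718.
Error variance = 179.877 − 138.825 = 41.052; SEM = √41.052 = 6.407.

6.407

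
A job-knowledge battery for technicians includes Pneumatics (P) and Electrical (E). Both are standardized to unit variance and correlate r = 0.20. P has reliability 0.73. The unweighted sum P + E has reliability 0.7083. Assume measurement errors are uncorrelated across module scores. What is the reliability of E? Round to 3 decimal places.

0.570

Var(P+E) = 2 + 2·0.20 = 2.400.
True-score variance = ρ_P + ρ_E + 2·0.20, so 0.7083 = (0.73 + ρ_E + 0.40) / 2.400.
ρ_E = 0.7083·2.400 − 0.73 − 0.40 = 0.570.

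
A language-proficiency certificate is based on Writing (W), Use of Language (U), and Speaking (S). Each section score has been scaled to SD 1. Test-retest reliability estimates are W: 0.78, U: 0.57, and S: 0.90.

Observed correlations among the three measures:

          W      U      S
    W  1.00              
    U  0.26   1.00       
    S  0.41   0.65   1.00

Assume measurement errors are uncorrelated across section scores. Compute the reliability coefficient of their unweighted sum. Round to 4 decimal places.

Var(W+U+S) = 3 + 2·[0.26 + 0.41 + 0.65] = 3 + 2.64 = 5.64.
Under uncorrelated errors the observed covariances equal the true-score covariances, so only the own-variance terms attenuate.
True-score variance = [0.78 + 0.57 + 0.90] + 2.64 = 2.25 + 2.64 = 4.89.
Reliability = 4.89 / 5.64 = 0.8670.

0.8670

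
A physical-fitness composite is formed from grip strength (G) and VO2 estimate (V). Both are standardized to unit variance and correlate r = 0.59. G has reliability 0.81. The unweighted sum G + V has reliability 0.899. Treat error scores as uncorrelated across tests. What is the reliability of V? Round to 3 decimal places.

Var(G+V) = 2 + 2·0.59 = 3.180.
True-score variance = ρ_G + ρ_V + 2·0.59, so 0.899 = (0.81 + ρ_V + 1.18) / 3.180.
ρ_V = 0.899·3.180 − 0.81 − 1.18 = 0.869.

0.869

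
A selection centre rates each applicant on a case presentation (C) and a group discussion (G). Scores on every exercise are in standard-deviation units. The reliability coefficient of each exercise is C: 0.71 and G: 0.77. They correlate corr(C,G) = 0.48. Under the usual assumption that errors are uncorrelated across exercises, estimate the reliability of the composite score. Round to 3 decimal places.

Var(C+G) = 2 + 2·[0.48] = 2 + 0.96 = 2.96.
Under uncorrelated errors the observed covariances equal the true-score covariances, so only the own-variance terms attenuate.
True-score variance = [0.71 + 0.77] + 0.96 = 1.48 + 0.96 = 2.44.
Reliability = 2.44 / 2.96 = 0.824.

0.824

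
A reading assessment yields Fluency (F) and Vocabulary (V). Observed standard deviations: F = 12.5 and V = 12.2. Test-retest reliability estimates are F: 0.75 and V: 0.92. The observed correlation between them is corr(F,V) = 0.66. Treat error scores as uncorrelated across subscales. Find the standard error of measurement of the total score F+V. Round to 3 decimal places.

Var(total) = 305.09 + 201.3 = 506.39.
True-score variance = 254.12 + 201.3 = 455.42, so reliability = 0.8993.
Error variance = 506.39 − 455.42 = 50.9697; SEM = √50.9697 = 7.139.

7.139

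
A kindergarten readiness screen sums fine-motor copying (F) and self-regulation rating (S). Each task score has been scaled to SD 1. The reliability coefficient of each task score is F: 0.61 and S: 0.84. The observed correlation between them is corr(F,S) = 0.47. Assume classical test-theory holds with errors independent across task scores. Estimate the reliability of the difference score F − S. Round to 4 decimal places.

Var(F−S) = 1 + 1 − 2·0.47 = 2 − 0.94 = 1.06.
With uncorrelated errors the cross-covariances are all true-score covariance, so they carry over unchanged; only the diagonal terms shrink to ρᵢσᵢ².
True-score variance = [0.61 + 0.84] − 0.94 = 1.45 − 0.94 = 0.51.
Reliability = 0.51 / 1.06 = 0.4811.

0.4811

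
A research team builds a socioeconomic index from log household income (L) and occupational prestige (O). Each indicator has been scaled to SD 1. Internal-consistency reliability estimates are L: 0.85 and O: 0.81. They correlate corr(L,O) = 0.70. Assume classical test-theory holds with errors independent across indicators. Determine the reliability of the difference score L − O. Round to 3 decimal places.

0.433

Var(L−O) = 1 + 1 − 2·0.70 = 2 − 1.4 = 0.6.
Because errors are independent across components, Cov(Tᵢ,Tⱼ) = Cov(Xᵢ,Xⱼ); the off-diagonal part of the true-score variance is the same as above.
True-score variance = [0.85 + 0.81] − 1.4 = 1.66 − 1.4 = 0.26.
Reliability = 0.26 / 0.6 = 0.433.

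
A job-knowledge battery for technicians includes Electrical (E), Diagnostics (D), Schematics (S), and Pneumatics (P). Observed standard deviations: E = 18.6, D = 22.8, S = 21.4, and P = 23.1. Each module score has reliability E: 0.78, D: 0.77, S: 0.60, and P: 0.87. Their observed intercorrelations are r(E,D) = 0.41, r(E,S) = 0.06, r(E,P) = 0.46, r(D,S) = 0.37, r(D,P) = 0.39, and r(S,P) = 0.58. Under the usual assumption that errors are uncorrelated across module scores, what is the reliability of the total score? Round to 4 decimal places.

0.8878

Var(E+D+S+P) = 18.6² + 22.8² + 21.4² + 23.1² + 2·[18.6·22.8·0.41 + 18.6·21.4·0.06 + 18.6·23.1·0.46 + 22.8·21.4·0.37 + 22.8·23.1·0.39 + 21.4·23.1·0.58] = 1857.37 + 2136.1 = 3993.47.
Under uncorrelated errors the observed covariances equal the true-score covariances, so only the own-variance terms attenuate.
True-score variance = [18.6²·0.78 + 22.8²·0.77 + 21.4²·0.60 + 23.1²·0.87] + 2136.1 = 1409.14 + 2136.1 = 3545.25.
Reliability = 3545.25 / 3993.47 = 0.8878.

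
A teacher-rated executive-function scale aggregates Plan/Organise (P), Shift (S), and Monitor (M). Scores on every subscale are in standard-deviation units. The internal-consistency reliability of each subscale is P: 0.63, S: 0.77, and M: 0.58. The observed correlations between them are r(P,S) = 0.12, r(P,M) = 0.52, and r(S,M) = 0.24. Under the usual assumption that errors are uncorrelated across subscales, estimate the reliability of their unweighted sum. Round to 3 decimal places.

Var(P+S+M) = 3 + 2·[0.12 + 0.52 + 0.24] = 3 + 1.76 = 4.76.
Under uncorrelated errors the observed covariances equal the true-score covariances, so only the own-variance terms attenuate.
True-score variance = [0.63 + 0.77 + 0.58] + 1.76 = 1.98 + 1.76 = 3.74.
Reliability = 3.74 / 4.76 = 0.786.

0.786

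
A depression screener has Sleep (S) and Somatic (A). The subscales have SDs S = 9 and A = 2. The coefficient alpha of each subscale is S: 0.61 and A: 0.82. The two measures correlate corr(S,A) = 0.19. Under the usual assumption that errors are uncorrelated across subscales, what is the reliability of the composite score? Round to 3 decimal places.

Var(S+A) = 9² + 2² + 2·[9·2·0.19] = 85 + 6.84 = 91.84.
Under uncorrelated errors the observed covariances equal the true-score covariances, so only the own-variance terms attenuate.
True-score variance = [9²·0.61 + 2²·0.82] + 6.84 = 52.69 + 6.84 = 59.53.
Reliability = 59.53 / 91.84 = 0.648.

0.648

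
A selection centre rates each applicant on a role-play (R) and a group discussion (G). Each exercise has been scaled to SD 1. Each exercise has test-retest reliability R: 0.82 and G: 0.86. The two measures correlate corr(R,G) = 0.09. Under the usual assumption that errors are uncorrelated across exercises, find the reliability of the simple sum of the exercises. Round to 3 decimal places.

Var(R+G) = 2 + 2·[0.09] = 2 + 0.18 = 2.18.
Because errors are independent across components, Cov(Tᵢ,Tⱼ) = Cov(Xᵢ,Xⱼ); the off-diagonal part of the true-score variance is the same as above.
True-score variance = [0.82 + 0.86] + 0.18 = 1.68 + 0.18 = 1.86.
Reliability = 1.86 / 2.18 = 0.853.

0.853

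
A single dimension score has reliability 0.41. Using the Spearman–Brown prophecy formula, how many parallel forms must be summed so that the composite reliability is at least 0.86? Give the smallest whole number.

k ≥ ρ*(1−ρ₁)/(ρ₁(1−ρ*)) = 0.86·0.59 / (0.41·0.14) = 8.840.
Smallest integer k = 9.

9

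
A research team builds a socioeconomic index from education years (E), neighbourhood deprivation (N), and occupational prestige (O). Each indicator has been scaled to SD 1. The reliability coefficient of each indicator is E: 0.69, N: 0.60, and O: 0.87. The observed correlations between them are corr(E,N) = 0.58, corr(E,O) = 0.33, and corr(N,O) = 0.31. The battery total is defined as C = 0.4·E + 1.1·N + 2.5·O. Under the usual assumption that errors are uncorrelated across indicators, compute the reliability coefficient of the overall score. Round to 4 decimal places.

0.8717

Var(C) = 0.4² + 1.1² + 2.5² + 2·[0.44·0.58 + 0.33 + 2.75·0.31] = 7.62 + 2.8754 = 10.4954.
With uncorrelated errors the cross-covariances are all true-score covariance, so they carry over unchanged; only the diagonal terms shrink to ρᵢσᵢ².
True-score variance = [0.4²·0.69 + 1.1²·0.60 + 2.5²·0.87] + 2.8754 = 6.2739 + 2.8754 = 9.1493.
Reliability = 9.1493 / 10.4954 = 0.8717.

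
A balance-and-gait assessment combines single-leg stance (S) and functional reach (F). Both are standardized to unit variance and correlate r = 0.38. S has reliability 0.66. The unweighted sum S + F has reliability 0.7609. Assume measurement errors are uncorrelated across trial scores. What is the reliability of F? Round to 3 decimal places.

0.680

Var(S+F) = 2 + 2·0.38 = 2.760.
True-score variance = ρ_S + ρ_F + 2·0.38, so 0.7609 = (0.66 + ρ_F + 0.76) / 2.760.
ρ_F = 0.7609·2.760 − 0.66 − 0.76 = 0.680.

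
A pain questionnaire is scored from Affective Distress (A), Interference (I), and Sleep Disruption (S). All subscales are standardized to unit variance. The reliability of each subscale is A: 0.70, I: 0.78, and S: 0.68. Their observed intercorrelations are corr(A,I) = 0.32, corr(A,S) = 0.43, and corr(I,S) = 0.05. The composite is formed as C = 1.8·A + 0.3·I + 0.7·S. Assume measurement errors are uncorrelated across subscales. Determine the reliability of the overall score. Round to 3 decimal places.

0.782

Var(C) = 1.8² + 0.3² + 0.7² + 2·[0.54·0.32 + 1.26·0.43 + 0.21·0.05] = 3.82 + 1.4502 = 5.2702.
Because errors are independent across components, Cov(Tᵢ,Tⱼ) = Cov(Xᵢ,Xⱼ); the off-diagonal part of the true-score variance is the same as above.
True-score variance = [1.8²·0.70 + 0.3²·0.78 + 0.7²·0.68] + 1.4502 = 2.6714 + 1.4502 = 4.1216.
Reliability = 4.1216 / 5.2702 = 0.782.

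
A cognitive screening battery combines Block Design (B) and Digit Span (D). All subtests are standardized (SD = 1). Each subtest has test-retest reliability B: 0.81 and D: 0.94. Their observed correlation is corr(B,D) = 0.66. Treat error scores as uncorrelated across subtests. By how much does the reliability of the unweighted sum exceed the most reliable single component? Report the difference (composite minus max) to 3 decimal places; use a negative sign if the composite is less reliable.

Var(sum) = 2 + 1.32 = 3.32; true-score variance = 1.75 + 1.32 = 3.07; composite reliability = 0.9247.
Max component reliability = 0.9400.
Difference = 0.9247 − 0.9400 = -0.015.

-0.015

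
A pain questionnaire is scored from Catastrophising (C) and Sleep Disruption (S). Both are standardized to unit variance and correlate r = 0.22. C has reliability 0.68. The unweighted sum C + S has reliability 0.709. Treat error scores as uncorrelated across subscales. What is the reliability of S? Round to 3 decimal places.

Var(C+S) = 2 + 2·0.22 = 2.440.
True-score variance = ρ_C + ρ_S + 2·0.22, so 0.709 = (0.68 + ρ_S + 0.44) / 2.440.
ρ_S = 0.709·2.440 − 0.68 − 0.44 = 0.610.

0.610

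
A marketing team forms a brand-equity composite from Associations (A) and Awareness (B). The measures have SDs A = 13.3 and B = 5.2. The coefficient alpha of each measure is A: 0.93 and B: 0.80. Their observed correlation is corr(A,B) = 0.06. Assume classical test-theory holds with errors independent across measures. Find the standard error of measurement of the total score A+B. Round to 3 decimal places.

Var(total) = 203.93 + 8.2992 = 212.229.
True-score variance = 186.14 + 8.2992 = 194.439, so reliability = 0.9162.
Error variance = 212.229 − 194.439 = 17.7903; SEM = √17.7903 = 4.218.

4.218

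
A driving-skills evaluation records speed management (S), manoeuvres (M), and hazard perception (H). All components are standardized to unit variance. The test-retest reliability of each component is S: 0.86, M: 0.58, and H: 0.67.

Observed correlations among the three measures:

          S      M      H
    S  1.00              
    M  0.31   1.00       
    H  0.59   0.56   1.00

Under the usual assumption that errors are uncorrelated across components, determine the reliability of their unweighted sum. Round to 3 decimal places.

Var(S+M+H) = 3 + 2·[0.31 + 0.59 + 0.56] = 3 + 2.92 = 5.92.
Because errors are independent across components, Cov(Tᵢ,Tⱼ) = Cov(Xᵢ,Xⱼ); the off-diagonal part of the true-score variance is the same as above.
True-score variance = [0.86 + 0.58 + 0.67] + 2.92 = 2.11 + 2.92 = 5.03.
Reliability = 5.03 / 5.92 = 0.850.

0.850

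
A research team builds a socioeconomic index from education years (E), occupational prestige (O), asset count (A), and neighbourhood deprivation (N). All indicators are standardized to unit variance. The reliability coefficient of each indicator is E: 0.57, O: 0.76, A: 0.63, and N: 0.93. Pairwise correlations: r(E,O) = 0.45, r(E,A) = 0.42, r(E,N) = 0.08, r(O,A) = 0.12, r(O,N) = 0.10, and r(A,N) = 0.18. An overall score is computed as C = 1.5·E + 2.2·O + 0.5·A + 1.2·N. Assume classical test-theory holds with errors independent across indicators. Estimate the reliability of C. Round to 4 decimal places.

0.8302

Var(C) = 1.5² + 2.2² + 0.5² + 1.2² + 2·[3.3·0.45 + 0.75·0.42 + 1.8·0.08 + 1.1·0.12 + 2.64·0.10 + 0.6·0.18] = 8.78 + 4.896 = 13.676.
With uncorrelated errors the cross-covariances are all true-score covariance, so they carry over unchanged; only the diagonal terms shrink to ρᵢσᵢ².
True-score variance = [1.5²·0.57 + 2.2²·0.76 + 0.5²·0.63 + 1.2²·0.93] + 4.896 = 6.4576 + 4.896 = 11.3536.
Reliability = 11.3536 / 13.676 = 0.8302.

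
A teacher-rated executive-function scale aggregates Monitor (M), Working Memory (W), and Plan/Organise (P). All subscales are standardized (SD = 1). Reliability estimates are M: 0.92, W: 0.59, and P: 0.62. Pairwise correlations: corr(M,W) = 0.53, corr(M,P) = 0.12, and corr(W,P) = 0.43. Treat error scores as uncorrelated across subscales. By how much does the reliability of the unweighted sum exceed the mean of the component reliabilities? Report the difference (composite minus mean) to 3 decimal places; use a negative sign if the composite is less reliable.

Var(sum) = 3 + 2.16 = 5.16; true-score variance = 2.13 + 2.16 = 4.29; composite reliability = 0.8314.
Mean component reliability = 0.7100.
Difference = 0.8314 − 0.7100 = 0.121.

0.121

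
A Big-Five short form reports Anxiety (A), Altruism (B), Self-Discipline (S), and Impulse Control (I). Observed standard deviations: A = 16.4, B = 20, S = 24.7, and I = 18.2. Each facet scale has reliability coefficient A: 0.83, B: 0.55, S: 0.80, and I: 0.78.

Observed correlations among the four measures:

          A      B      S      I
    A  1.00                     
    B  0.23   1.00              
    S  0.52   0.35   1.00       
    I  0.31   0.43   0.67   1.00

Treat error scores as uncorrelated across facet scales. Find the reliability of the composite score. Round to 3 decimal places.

Var(A+B+S+I) = 16.4² + 20² + 24.7² + 18.2² + 2·[16.4·20·0.23 + 16.4·24.7·0.52 + 16.4·18.2·0.31 + 20·24.7·0.35 + 20·18.2·0.43 + 24.7·18.2·0.67] = 1610.29 + 2018.44 = 3628.73.
Under uncorrelated errors the observed covariances equal the true-score covariances, so only the own-variance terms attenuate.
True-score variance = [16.4²·0.83 + 20²·0.55 + 24.7²·0.80 + 18.2²·0.78] + 2018.44 = 1189.68 + 2018.44 = 3208.12.
Reliability = 3208.12 / 3628.73 = 0.884.

0.884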